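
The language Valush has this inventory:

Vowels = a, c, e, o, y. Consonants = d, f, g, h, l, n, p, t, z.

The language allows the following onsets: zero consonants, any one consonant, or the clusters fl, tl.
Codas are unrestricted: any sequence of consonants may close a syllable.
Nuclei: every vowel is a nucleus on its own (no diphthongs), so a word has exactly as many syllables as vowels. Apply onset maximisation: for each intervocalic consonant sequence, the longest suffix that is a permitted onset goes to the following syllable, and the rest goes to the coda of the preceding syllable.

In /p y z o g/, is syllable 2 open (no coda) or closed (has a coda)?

Nuclei (vowels): y, o → 2 syllables.
σ1/σ2 boundary: just /z/ — single C goes to the following onset.
Syllabification: py.zog.
Syllable 2 is /zog/ with coda /g/, so it is closed.

closed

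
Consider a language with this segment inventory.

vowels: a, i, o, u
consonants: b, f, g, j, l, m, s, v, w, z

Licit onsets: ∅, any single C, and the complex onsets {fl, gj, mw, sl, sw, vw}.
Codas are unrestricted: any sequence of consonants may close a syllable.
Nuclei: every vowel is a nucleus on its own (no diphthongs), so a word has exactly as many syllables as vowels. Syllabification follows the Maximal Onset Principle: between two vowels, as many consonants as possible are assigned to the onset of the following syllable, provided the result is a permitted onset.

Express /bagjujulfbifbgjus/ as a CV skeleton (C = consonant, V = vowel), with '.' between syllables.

Vowels present: a, u, u, i, u; each is a nucleus, giving 5 syllables.
Between /a/ (V1) and /u/ (V2): /gj/ is a licit onset in full, so it all attaches to the next syllable.
Between /u/ (V2) and /u/ (V3): /j/ → onset of the next syllable (single consonants are always licit onsets).
Between /u/ (V3) and /i/ (V4): cluster /lfb/ — the longest permitted-onset suffix is /b/; onset = /b/, preceding coda = /lf/.
Between /i/ (V4) and /u/ (V5): cluster /fbgj/ — the longest permitted-onset suffix is /gj/; onset = /gj/, preceding coda = /fb/.
Syllabification: ba.gju.julf.bifb.gjus.
Mapping each syllable to C/V: /ba/ → CV, /gju/ → CCV, /julf/ → CVCC, /bifb/ → CVCC, /gjus/ → CCVC.

CV.CCV.CVCC.CVCC.CCVC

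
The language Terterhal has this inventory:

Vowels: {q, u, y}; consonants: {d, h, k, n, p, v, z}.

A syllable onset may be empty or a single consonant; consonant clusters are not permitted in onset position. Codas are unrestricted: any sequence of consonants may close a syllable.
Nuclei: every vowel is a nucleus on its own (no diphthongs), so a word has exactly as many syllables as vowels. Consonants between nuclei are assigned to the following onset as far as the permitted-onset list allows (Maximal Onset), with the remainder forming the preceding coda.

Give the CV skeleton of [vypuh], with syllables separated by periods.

Vowels present: y, u; each is a nucleus, giving 2 syllables.
V1 /y/ – V2 /u/: just /p/ — single C goes to the following onset.
Putting it together: vy.puh.
Mapping each syllable to C/V: /vy/ → CV, /puh/ → CVC.

CV.CVC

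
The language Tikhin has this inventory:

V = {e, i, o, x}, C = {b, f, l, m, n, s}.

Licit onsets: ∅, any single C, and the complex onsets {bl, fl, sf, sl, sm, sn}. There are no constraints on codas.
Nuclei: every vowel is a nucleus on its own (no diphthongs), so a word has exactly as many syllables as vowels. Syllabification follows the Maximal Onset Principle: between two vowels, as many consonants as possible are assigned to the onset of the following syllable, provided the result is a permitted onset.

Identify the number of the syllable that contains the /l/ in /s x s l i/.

2

The vowels are x, i — 2 nuclei, so 2 syllables.
Between /x/ (V1) and /i/ (V2): cluster /sl/ — /sl/ is itself a permitted onset, so the whole cluster goes right; preceding coda = ∅.
Putting it together: sx.sli.
The /l/ is in the onset of syllable 2 (/sli/).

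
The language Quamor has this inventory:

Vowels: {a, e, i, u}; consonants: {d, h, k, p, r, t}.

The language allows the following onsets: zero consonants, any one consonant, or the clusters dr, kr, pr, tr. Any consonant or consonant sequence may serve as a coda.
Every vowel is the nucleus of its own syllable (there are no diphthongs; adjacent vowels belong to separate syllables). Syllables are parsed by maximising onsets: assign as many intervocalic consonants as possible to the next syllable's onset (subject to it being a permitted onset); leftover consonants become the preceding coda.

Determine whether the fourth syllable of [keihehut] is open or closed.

The vowels are e, i, e, u — 4 nuclei, so 4 syllables.
V1 /e/ – V2 /i/: hiatus — the boundary sits between the two vowels.
V2 /i/ – V3 /e/: /h/ is a single consonant, so it becomes the next onset.
V3 /e/ – V4 /u/: just /h/ — single C goes to the following onset.
Result: ke.i.he.hut.
Syllable 4 is /hut/ with coda /t/, so it is closed.

closed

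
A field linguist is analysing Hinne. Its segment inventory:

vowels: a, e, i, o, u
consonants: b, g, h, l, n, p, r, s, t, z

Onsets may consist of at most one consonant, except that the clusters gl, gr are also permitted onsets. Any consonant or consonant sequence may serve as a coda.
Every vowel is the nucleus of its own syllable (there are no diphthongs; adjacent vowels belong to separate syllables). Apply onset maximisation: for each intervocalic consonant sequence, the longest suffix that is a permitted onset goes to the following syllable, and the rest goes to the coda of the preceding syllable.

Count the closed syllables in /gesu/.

0

Nuclei (vowels): e, u → 2 syllables.
σ1/σ2 boundary: /s/ is a single consonant, so it becomes the next onset.
Putting it together: ge.su.
Classifying each syllable: /ge/ (open), /su/ (open).
Closed syllables: 0.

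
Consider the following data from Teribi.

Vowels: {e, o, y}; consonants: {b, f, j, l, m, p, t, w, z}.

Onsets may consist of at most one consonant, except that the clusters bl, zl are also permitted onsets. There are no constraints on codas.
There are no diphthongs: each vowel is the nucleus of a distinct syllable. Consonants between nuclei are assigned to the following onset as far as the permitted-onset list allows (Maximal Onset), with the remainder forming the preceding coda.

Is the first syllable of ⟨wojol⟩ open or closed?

open

Nuclei (vowels): o, o → 2 syllables.
σ1/σ2 boundary: just /j/ — single C goes to the following onset.
Syllabification: wo.jol.
Syllable 1 is /wo/; it ends in its nucleus with no coda, so it is open.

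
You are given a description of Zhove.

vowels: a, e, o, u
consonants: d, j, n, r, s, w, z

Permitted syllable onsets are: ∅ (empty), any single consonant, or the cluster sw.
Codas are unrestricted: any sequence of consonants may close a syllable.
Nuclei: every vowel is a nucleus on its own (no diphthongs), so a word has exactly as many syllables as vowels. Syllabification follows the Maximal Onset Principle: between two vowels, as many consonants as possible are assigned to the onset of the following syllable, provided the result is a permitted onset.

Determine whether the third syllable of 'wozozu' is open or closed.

open

The vowels are o, o, u — 3 nuclei, so 3 syllables.
V1 /o/ – V2 /o/: /z/ is a single consonant, so it becomes the next onset.
V2 /o/ – V3 /u/: just /z/ — single C goes to the following onset.
Putting it together: wo.zo.zu.
Syllable 3 is /zu/; it ends in its nucleus with no coda, so it is open.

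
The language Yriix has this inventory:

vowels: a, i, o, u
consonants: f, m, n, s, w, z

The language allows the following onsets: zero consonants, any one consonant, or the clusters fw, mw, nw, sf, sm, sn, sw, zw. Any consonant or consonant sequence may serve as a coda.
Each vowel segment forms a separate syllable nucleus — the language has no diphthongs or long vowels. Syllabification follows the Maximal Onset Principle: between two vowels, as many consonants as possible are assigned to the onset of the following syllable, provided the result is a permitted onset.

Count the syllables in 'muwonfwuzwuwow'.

Vowels present: u, o, u, u, o; each is a nucleus, giving 5 syllables.

5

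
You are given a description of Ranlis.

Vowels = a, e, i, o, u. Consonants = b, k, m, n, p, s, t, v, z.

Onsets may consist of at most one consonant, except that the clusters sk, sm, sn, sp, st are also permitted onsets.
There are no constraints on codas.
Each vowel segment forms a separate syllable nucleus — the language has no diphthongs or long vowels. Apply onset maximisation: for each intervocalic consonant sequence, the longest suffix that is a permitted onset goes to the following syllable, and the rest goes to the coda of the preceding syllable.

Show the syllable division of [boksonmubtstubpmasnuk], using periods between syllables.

bok.son.mubt.stubp.ma.snuk

Vowels present: o, o, u, u, a, u; each is a nucleus, giving 6 syllables.
Between /o/ (V1) and /o/ (V2): /ks/; trying suffixes from longest down, /s/ is the first permitted one, so coda /k/ | onset /s/.
Between /o/ (V2) and /u/ (V3): /nm/; trying suffixes from longest down, /m/ is the first permitted one, so coda /n/ | onset /m/.
Between /u/ (V3) and /u/ (V4): /btst/ splits as /bt/ + /st/ (/st/ is the longest suffix that is a licit onset).
Between /u/ (V4) and /a/ (V5): /bpm/; trying suffixes from longest down, /m/ is the first permitted one, so coda /bp/ | onset /m/.
Between /a/ (V5) and /u/ (V6): /sn/ — entire cluster is a permitted onset → onset /sn/, coda ∅.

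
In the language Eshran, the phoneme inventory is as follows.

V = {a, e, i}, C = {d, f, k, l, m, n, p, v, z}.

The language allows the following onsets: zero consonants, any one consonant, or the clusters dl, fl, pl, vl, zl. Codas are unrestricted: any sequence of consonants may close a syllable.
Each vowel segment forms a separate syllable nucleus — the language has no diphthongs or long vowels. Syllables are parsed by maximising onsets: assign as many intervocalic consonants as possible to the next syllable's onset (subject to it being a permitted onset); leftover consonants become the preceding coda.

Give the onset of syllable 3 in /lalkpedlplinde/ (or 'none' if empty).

pl

The vowels are a, e, i, e — 4 nuclei, so 4 syllables.
σ1/σ2 boundary: cluster /lkp/ — the longest permitted-onset suffix is /p/; onset = /p/, preceding coda = /lk/.
σ2/σ3 boundary: /dlpl/ splits as /dl/ + /pl/ (/pl/ is the longest suffix that is a licit onset).
σ3/σ4 boundary: cluster /nd/ — the longest permitted-onset suffix is /d/; onset = /d/, preceding coda = /n/.
Result: lalk.pedl.plin.de.
Syllable 3 is /plin/: onset /pl/, nucleus /i/, coda /n/.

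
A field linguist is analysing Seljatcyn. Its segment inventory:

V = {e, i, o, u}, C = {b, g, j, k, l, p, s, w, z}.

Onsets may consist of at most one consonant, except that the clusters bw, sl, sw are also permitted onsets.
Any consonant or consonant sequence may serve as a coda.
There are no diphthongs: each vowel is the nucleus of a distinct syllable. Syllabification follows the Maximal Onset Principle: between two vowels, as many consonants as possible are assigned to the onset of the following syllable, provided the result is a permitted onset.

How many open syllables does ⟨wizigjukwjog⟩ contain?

Vowels present: i, i, u, o; each is a nucleus, giving 4 syllables.
Between /i/ (V1) and /i/ (V2): /z/ → onset of the next syllable (single consonants are always licit onsets).
Between /i/ (V2) and /u/ (V3): cluster /gj/ — the longest permitted-onset suffix is /j/; onset = /j/, preceding coda = /g/.
Between /u/ (V3) and /o/ (V4): /kwj/ splits as /kw/ + /j/ (/j/ is the longest suffix that is a licit onset).
Result: wi.zig.jukw.jog.
Classifying each syllable: /wi/ (open), /zig/ (closed), /jukw/ (closed), /jog/ (closed).
Open syllables: 1.

1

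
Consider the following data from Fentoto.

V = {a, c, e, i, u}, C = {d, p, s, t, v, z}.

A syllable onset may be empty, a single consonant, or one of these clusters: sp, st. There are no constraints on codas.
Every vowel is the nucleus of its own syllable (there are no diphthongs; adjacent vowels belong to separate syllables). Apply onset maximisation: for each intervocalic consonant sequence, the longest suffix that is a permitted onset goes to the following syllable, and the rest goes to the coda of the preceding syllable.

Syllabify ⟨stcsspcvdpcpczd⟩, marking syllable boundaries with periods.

Nuclei (vowels): c, c, c, c → 4 syllables.
/c…c/ gap (V1→V2): /ssp/ — longest licit onset from the right is /sp/, leaving /s/ as coda.
/c…c/ gap (V2→V3): /vdp/ — longest licit onset from the right is /p/, leaving /vd/ as coda.
/c…c/ gap (V3→V4): /p/ is a single consonant, so it becomes the next onset.

stcs.spcvd.pc.pczd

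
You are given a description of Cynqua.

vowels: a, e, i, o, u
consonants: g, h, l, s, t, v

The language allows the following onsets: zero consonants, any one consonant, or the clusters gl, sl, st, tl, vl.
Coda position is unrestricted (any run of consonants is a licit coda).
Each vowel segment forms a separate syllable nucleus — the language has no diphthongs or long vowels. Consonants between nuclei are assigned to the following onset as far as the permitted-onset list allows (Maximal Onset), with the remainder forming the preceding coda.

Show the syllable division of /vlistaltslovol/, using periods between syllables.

Vowels present: i, a, o, o; each is a nucleus, giving 4 syllables.
V1 /i/ – V2 /a/: /st/ — entire cluster is a permitted onset → onset /st/, coda ∅.
V2 /a/ – V3 /o/: /ltsl/; trying suffixes from longest down, /sl/ is the first permitted one, so coda /lt/ | onset /sl/.
V3 /o/ – V4 /o/: /v/ → onset of the next syllable (single consonants are always licit onsets).

vli.stalt.slo.vol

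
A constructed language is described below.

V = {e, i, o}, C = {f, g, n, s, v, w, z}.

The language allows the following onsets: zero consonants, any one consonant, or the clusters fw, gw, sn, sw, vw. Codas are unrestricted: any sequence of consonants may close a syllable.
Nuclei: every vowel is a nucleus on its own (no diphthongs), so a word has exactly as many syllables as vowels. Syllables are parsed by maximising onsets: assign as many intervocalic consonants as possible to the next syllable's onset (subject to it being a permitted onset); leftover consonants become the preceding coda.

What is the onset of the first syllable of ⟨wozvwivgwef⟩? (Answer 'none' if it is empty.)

The vowels are o, i, e — 3 nuclei, so 3 syllables.
V1 /o/ – V2 /i/: cluster /zvw/ — the longest permitted-onset suffix is /vw/; onset = /vw/, preceding coda = /z/.
V2 /i/ – V3 /e/: cluster /vgw/ — the longest permitted-onset suffix is /gw/; onset = /gw/, preceding coda = /v/.
So the parse is woz.vwiv.gwef.
Syllable 1 is /woz/: onset /w/, nucleus /o/, coda /z/.

w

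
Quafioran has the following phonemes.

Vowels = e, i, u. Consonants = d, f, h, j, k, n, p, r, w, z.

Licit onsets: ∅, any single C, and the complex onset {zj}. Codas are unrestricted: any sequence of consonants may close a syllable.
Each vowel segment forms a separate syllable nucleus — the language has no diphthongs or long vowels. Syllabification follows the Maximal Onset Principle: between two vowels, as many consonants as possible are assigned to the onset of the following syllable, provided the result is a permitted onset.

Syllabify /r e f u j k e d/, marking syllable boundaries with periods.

Vowels present: e, u, e; each is a nucleus, giving 3 syllables.
σ1/σ2 boundary: just /f/ — single C goes to the following onset.
σ2/σ3 boundary: /jk/; trying suffixes from longest down, /k/ is the first permitted one, so coda /j/ | onset /k/.

re.fuj.ked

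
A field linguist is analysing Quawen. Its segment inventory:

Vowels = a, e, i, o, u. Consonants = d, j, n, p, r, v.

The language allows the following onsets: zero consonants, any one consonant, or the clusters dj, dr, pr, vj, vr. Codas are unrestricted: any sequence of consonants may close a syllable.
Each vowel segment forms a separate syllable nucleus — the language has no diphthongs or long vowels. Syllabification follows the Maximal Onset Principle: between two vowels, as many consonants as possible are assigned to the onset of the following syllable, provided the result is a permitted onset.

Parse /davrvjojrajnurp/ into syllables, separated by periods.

davr.vjoj.raj.nurp

Nuclei (vowels): a, o, a, u → 4 syllables.
V1 /a/ – V2 /o/: /vrvj/; trying suffixes from longest down, /vj/ is the first permitted one, so coda /vr/ | onset /vj/.
V2 /o/ – V3 /a/: cluster /jr/ — the longest permitted-onset suffix is /r/; onset = /r/, preceding coda = /j/.
V3 /a/ – V4 /u/: /jn/ splits as /j/ + /n/ (/n/ is the longest suffix that is a licit onset).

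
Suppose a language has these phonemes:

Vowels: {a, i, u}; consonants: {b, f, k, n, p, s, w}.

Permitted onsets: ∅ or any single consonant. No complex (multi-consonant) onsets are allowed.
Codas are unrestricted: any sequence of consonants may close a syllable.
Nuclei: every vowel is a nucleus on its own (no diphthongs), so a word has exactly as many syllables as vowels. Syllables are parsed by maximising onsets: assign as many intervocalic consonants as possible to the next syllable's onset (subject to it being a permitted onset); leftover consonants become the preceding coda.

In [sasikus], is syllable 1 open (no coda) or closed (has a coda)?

open

The vowels are a, i, u — 3 nuclei, so 3 syllables.
σ1/σ2 boundary: /s/ → onset of the next syllable (single consonants are always licit onsets).
σ2/σ3 boundary: /k/ → onset of the next syllable (single consonants are always licit onsets).
Result: sa.si.kus.
Syllable 1 is /sa/; it ends in its nucleus with no coda, so it is open.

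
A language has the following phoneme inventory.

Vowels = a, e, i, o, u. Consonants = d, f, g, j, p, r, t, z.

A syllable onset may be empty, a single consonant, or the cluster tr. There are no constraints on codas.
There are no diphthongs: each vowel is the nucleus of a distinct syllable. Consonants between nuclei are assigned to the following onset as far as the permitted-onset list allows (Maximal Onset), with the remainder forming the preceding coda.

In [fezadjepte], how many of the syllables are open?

The vowels are e, a, e, e — 4 nuclei, so 4 syllables.
/e…a/ gap (V1→V2): just /z/ — single C goes to the following onset.
/a…e/ gap (V2→V3): /dj/ — longest licit onset from the right is /j/, leaving /d/ as coda.
/e…e/ gap (V3→V4): /pt/ splits as /p/ + /t/ (/t/ is the longest suffix that is a licit onset).
Syllabification: fe.zad.jep.te.
Classifying each syllable: /fe/ (open), /zad/ (closed), /jep/ (closed), /te/ (open).
Open syllables: 2.

2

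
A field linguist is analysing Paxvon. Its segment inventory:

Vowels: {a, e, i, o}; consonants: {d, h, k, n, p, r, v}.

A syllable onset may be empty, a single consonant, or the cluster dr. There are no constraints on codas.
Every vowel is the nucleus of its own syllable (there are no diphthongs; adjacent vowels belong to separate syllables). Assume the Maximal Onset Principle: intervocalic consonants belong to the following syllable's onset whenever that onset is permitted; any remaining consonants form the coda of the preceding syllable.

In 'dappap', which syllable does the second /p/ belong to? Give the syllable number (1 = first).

The vowels are a, a — 2 nuclei, so 2 syllables.
/a…a/ gap (V1→V2): /pp/; trying suffixes from longest down, /p/ is the first permitted one, so coda /p/ | onset /p/.
Putting it together: dap.pap.
The second /p/ is in the onset of syllable 2 (/pap/).

2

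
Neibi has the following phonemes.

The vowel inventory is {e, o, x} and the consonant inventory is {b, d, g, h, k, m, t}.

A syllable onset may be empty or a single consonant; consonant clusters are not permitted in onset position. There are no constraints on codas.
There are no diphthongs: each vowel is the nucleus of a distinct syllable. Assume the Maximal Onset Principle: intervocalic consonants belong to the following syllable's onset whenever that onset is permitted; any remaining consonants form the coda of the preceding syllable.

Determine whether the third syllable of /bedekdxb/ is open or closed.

closed

The vowels are e, e, x — 3 nuclei, so 3 syllables.
σ1/σ2 boundary: just /d/ — single C goes to the following onset.
σ2/σ3 boundary: /kd/; trying suffixes from longest down, /d/ is the first permitted one, so coda /k/ | onset /d/.
Syllabification: be.dek.dxb.
Syllable 3 is /dxb/ with coda /b/, so it is closed.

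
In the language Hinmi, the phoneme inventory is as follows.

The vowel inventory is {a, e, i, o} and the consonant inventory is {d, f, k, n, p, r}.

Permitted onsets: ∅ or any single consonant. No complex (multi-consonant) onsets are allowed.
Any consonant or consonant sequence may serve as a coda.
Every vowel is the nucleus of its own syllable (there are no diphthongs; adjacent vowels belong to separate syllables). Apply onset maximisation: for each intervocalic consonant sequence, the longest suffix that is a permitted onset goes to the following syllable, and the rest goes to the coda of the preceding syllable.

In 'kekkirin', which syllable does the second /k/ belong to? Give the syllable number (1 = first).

Nuclei (vowels): e, i, i → 3 syllables.
Between /e/ (V1) and /i/ (V2): cluster /kk/ — the longest permitted-onset suffix is /k/; onset = /k/, preceding coda = /k/.
Between /i/ (V2) and /i/ (V3): /r/ → onset of the next syllable (single consonants are always licit onsets).
Putting it together: kek.ki.rin.
The second /k/ is in the coda of syllable 1 (/kek/).

1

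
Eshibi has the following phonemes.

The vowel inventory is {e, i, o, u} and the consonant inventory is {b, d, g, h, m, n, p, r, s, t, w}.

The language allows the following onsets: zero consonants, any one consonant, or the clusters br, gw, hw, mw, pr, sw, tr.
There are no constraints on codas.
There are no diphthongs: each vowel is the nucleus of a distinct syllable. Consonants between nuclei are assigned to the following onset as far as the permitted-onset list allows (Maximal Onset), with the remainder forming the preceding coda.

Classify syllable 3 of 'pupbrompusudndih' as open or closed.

Nuclei (vowels): u, o, u, u, i → 5 syllables.
σ1/σ2 boundary: cluster /pbr/ — the longest permitted-onset suffix is /br/; onset = /br/, preceding coda = /p/.
σ2/σ3 boundary: /mp/; trying suffixes from longest down, /p/ is the first permitted one, so coda /m/ | onset /p/.
σ3/σ4 boundary: /s/ is a single consonant, so it becomes the next onset.
σ4/σ5 boundary: /dnd/; trying suffixes from longest down, /d/ is the first permitted one, so coda /dn/ | onset /d/.
Syllabification: pup.brom.pu.sudn.dih.
Syllable 3 is /pu/; it ends in its nucleus with no coda, so it is open.

open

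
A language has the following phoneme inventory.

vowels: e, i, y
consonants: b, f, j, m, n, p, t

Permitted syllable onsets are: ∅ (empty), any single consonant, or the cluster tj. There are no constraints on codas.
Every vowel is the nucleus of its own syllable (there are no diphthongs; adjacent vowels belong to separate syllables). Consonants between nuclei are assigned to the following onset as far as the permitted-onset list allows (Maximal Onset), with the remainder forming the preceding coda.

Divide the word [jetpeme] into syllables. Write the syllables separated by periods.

jet.pe.me

Vowels present: e, e, e; each is a nucleus, giving 3 syllables.
σ1/σ2 boundary: /tp/; trying suffixes from longest down, /p/ is the first permitted one, so coda /t/ | onset /p/.
σ2/σ3 boundary: /m/ → onset of the next syllable (single consonants are always licit onsets).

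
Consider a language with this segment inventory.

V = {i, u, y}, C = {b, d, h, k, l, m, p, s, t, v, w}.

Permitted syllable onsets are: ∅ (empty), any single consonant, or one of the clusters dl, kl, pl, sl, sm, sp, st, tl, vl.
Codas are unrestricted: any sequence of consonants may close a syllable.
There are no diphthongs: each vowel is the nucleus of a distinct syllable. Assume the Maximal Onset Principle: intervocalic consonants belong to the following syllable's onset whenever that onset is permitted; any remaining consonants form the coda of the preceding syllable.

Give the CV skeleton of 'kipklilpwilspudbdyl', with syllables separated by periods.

Nuclei (vowels): i, i, i, u, y → 5 syllables.
V1 /i/ – V2 /i/: cluster /pkl/ — the longest permitted-onset suffix is /kl/; onset = /kl/, preceding coda = /p/.
V2 /i/ – V3 /i/: cluster /lpw/ — the longest permitted-onset suffix is /w/; onset = /w/, preceding coda = /lp/.
V3 /i/ – V4 /u/: /lsp/ splits as /l/ + /sp/ (/sp/ is the longest suffix that is a licit onset).
V4 /u/ – V5 /y/: /dbd/ splits as /db/ + /d/ (/d/ is the longest suffix that is a licit onset).
Result: kip.klilp.wil.spudb.dyl.
Mapping each syllable to C/V: /kip/ → CVC, /klilp/ → CCVCC, /wil/ → CVC, /spudb/ → CCVCC, /dyl/ → CVC.

CVC.CCVCC.CVC.CCVCC.CVC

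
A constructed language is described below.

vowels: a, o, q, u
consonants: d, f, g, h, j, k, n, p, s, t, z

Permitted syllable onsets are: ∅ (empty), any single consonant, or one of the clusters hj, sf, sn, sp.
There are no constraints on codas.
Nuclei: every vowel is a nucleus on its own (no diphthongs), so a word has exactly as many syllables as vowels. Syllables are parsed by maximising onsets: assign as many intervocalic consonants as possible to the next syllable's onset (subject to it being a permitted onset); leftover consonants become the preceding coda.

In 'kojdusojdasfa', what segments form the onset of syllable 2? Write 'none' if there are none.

d

The vowels are o, u, o, a, a — 5 nuclei, so 5 syllables.
V1 /o/ – V2 /u/: /jd/; trying suffixes from longest down, /d/ is the first permitted one, so coda /j/ | onset /d/.
V2 /u/ – V3 /o/: /s/ is a single consonant, so it becomes the next onset.
V3 /o/ – V4 /a/: /jd/ splits as /j/ + /d/ (/d/ is the longest suffix that is a licit onset).
V4 /a/ – V5 /a/: cluster /sf/ — /sf/ is itself a permitted onset, so the whole cluster goes right; preceding coda = ∅.
So the parse is koj.du.soj.da.sfa.
Syllable 2 is /du/: onset /d/, nucleus /u/, coda ∅.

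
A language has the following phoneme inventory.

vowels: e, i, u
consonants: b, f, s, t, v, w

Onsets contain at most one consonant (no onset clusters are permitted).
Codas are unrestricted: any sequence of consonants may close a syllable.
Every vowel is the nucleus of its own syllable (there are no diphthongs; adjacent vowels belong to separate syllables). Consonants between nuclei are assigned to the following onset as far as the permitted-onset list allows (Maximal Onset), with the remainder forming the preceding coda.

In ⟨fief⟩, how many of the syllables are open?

1

Vowels present: i, e; each is a nucleus, giving 2 syllables.
/i…e/ gap (V1→V2): hiatus — the boundary sits between the two vowels.
Putting it together: fi.ef.
Classifying each syllable: /fi/ (open), /ef/ (closed).
Open syllables: 1.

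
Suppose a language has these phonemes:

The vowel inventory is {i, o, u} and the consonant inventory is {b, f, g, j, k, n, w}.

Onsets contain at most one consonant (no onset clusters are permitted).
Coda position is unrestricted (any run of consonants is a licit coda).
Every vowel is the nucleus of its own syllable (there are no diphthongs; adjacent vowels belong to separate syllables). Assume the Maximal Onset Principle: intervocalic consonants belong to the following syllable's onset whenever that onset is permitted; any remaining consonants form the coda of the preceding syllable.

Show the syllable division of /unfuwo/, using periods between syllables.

un.fu.wo

Vowels present: u, u, o; each is a nucleus, giving 3 syllables.
Between /u/ (V1) and /u/ (V2): /nf/ splits as /n/ + /f/ (/f/ is the longest suffix that is a licit onset).
Between /u/ (V2) and /o/ (V3): /w/ → onset of the next syllable (single consonants are always licit onsets).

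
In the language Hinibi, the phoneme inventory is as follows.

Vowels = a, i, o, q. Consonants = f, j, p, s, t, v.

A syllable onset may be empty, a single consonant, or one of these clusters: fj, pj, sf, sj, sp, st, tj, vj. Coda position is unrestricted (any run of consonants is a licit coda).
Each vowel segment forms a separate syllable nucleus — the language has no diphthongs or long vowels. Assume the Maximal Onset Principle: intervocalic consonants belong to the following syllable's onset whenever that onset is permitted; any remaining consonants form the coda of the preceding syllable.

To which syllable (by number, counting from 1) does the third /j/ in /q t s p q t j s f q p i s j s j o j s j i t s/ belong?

5

Nuclei (vowels): q, q, q, i, o, i → 6 syllables.
σ1/σ2 boundary: cluster /tsp/ — the longest permitted-onset suffix is /sp/; onset = /sp/, preceding coda = /t/.
σ2/σ3 boundary: cluster /tjsf/ — the longest permitted-onset suffix is /sf/; onset = /sf/, preceding coda = /tj/.
σ3/σ4 boundary: /p/ is a single consonant, so it becomes the next onset.
σ4/σ5 boundary: /sjsj/ splits as /sj/ + /sj/ (/sj/ is the longest suffix that is a licit onset).
σ5/σ6 boundary: /jsj/ splits as /j/ + /sj/ (/sj/ is the longest suffix that is a licit onset).
So the parse is qt.spqtj.sfq.pisj.sjoj.sjits.
The third /j/ is in the onset of syllable 5 (/sjoj/).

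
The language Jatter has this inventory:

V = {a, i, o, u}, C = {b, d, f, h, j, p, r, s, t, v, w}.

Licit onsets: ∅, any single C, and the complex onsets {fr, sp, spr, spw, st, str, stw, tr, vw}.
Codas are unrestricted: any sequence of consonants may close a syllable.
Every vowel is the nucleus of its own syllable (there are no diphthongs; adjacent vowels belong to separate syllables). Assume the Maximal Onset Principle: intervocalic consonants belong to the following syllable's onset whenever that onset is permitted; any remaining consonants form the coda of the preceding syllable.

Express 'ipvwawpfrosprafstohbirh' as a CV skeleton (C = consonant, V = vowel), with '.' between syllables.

VC.CCVCC.CCV.CCCVC.CCVC.CVCC

The vowels are i, a, o, a, o, i — 6 nuclei, so 6 syllables.
Between /i/ (V1) and /a/ (V2): cluster /pvw/ — the longest permitted-onset suffix is /vw/; onset = /vw/, preceding coda = /p/.
Between /a/ (V2) and /o/ (V3): /wpfr/; trying suffixes from longest down, /fr/ is the first permitted one, so coda /wp/ | onset /fr/.
Between /o/ (V3) and /a/ (V4): cluster /spr/ — /spr/ is itself a permitted onset, so the whole cluster goes right; preceding coda = ∅.
Between /a/ (V4) and /o/ (V5): /fst/; trying suffixes from longest down, /st/ is the first permitted one, so coda /f/ | onset /st/.
Between /o/ (V5) and /i/ (V6): /hb/ splits as /h/ + /b/ (/b/ is the longest suffix that is a licit onset).
So the parse is ip.vwawp.fro.spraf.stoh.birh.
Mapping each syllable to C/V: /ip/ → VC, /vwawp/ → CCVCC, /fro/ → CCV, /spraf/ → CCCVC, /stoh/ → CCVC, /birh/ → CVCC.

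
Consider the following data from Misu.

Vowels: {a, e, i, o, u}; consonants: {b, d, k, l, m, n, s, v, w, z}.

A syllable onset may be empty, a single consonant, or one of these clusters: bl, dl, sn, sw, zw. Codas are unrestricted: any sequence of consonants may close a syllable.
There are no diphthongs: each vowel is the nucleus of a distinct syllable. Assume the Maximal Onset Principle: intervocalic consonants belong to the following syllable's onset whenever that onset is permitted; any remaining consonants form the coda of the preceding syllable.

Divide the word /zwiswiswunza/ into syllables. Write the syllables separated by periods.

Nuclei (vowels): i, i, u, a → 4 syllables.
σ1/σ2 boundary: /sw/ is a licit onset in full, so it all attaches to the next syllable.
σ2/σ3 boundary: /sw/ — entire cluster is a permitted onset → onset /sw/, coda ∅.
σ3/σ4 boundary: cluster /nz/ — the longest permitted-onset suffix is /z/; onset = /z/, preceding coda = /n/.

zwi.swi.swun.za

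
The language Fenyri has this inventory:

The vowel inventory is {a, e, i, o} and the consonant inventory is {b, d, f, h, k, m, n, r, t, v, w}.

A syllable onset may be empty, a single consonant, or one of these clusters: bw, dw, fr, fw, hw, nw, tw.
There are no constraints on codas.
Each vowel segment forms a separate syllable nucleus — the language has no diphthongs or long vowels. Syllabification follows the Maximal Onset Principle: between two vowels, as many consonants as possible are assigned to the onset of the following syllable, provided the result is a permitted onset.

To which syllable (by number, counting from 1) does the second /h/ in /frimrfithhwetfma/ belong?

3

The vowels are i, i, e, a — 4 nuclei, so 4 syllables.
σ1/σ2 boundary: cluster /mrf/ — the longest permitted-onset suffix is /f/; onset = /f/, preceding coda = /mr/.
σ2/σ3 boundary: /thhw/ — longest licit onset from the right is /hw/, leaving /th/ as coda.
σ3/σ4 boundary: cluster /tfm/ — the longest permitted-onset suffix is /m/; onset = /m/, preceding coda = /tf/.
So the parse is frimr.fith.hwetf.ma.
The second /h/ is in the onset of syllable 3 (/hwetf/).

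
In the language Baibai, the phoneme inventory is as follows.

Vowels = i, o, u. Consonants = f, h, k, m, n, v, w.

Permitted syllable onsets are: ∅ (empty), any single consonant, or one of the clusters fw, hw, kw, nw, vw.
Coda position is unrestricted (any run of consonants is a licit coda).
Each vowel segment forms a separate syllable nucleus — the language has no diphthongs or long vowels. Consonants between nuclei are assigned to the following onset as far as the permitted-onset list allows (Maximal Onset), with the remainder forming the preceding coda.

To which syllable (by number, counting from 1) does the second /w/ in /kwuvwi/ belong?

The vowels are u, i — 2 nuclei, so 2 syllables.
Between /u/ (V1) and /i/ (V2): cluster /vw/ — /vw/ is itself a permitted onset, so the whole cluster goes right; preceding coda = ∅.
Syllabification: kwu.vwi.
The second /w/ is in the onset of syllable 2 (/vwi/).

2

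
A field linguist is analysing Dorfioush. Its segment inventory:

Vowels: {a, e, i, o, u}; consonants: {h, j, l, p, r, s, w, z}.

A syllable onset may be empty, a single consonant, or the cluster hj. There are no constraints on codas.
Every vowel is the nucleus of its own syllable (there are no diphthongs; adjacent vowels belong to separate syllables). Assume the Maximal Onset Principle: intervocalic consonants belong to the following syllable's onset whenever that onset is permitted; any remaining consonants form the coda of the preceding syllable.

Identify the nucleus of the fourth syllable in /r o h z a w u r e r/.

e

Vowels present: o, a, u, e; each is a nucleus, giving 4 syllables.
The fourth nucleus (vowel 4 from the left) is /e/.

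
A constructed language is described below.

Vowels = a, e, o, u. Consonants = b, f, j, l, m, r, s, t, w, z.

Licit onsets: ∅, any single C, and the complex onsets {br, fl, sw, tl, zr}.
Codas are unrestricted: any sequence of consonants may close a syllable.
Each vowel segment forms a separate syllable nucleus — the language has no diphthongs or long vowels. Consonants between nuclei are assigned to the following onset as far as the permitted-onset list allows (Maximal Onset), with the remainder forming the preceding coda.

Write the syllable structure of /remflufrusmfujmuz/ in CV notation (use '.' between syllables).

CVC.CCVC.CVCC.CVC.CVC

The vowels are e, u, u, u, u — 5 nuclei, so 5 syllables.
Between /e/ (V1) and /u/ (V2): /mfl/ — longest licit onset from the right is /fl/, leaving /m/ as coda.
Between /u/ (V2) and /u/ (V3): cluster /fr/ — the longest permitted-onset suffix is /r/; onset = /r/, preceding coda = /f/.
Between /u/ (V3) and /u/ (V4): /smf/ splits as /sm/ + /f/ (/f/ is the longest suffix that is a licit onset).
Between /u/ (V4) and /u/ (V5): /jm/ — longest licit onset from the right is /m/, leaving /j/ as coda.
Syllabification: rem.fluf.rusm.fuj.muz.
Mapping each syllable to C/V: /rem/ → CVC, /fluf/ → CCVC, /rusm/ → CVCC, /fuj/ → CVC, /muz/ → CVC.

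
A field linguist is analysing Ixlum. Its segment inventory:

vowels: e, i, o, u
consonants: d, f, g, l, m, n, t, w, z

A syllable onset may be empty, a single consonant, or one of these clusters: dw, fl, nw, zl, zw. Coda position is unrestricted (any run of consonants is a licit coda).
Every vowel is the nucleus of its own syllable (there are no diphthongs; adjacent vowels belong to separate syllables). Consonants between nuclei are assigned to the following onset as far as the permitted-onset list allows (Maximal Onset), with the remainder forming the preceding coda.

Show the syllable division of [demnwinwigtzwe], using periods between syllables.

dem.nwi.nwigt.zwe

Nuclei (vowels): e, i, i, e → 4 syllables.
σ1/σ2 boundary: /mnw/ — longest licit onset from the right is /nw/, leaving /m/ as coda.
σ2/σ3 boundary: cluster /nw/ — /nw/ is itself a permitted onset, so the whole cluster goes right; preceding coda = ∅.
σ3/σ4 boundary: /gtzw/ splits as /gt/ + /zw/ (/zw/ is the longest suffix that is a licit onset).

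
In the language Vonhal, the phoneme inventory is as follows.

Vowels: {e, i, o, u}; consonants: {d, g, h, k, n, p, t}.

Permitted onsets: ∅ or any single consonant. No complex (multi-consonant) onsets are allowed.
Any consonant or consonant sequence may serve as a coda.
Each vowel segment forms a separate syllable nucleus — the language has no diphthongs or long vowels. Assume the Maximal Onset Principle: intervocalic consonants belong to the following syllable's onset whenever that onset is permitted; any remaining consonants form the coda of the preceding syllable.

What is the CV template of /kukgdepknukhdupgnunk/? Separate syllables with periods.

Nuclei (vowels): u, e, u, u, u → 5 syllables.
σ1/σ2 boundary: cluster /kgd/ — the longest permitted-onset suffix is /d/; onset = /d/, preceding coda = /kg/.
σ2/σ3 boundary: /pkn/ — longest licit onset from the right is /n/, leaving /pk/ as coda.
σ3/σ4 boundary: /khd/; trying suffixes from longest down, /d/ is the first permitted one, so coda /kh/ | onset /d/.
σ4/σ5 boundary: /pgn/ splits as /pg/ + /n/ (/n/ is the longest suffix that is a licit onset).
Syllabification: kukg.depk.nukh.dupg.nunk.
Mapping each syllable to C/V: /kukg/ → CVCC, /depk/ → CVCC, /nukh/ → CVCC, /dupg/ → CVCC, /nunk/ → CVCC.

CVCC.CVCC.CVCC.CVCC.CVCC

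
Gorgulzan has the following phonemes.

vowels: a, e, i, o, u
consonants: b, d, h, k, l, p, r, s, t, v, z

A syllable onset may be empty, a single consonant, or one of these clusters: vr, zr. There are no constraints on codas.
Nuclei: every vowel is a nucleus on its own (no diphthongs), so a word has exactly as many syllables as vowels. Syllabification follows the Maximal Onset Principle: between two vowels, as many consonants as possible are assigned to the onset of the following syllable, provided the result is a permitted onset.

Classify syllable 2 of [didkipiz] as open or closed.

The vowels are i, i, i — 3 nuclei, so 3 syllables.
σ1/σ2 boundary: /dk/ — longest licit onset from the right is /k/, leaving /d/ as coda.
σ2/σ3 boundary: just /p/ — single C goes to the following onset.
Result: did.ki.piz.
Syllable 2 is /ki/; it ends in its nucleus with no coda, so it is open.

open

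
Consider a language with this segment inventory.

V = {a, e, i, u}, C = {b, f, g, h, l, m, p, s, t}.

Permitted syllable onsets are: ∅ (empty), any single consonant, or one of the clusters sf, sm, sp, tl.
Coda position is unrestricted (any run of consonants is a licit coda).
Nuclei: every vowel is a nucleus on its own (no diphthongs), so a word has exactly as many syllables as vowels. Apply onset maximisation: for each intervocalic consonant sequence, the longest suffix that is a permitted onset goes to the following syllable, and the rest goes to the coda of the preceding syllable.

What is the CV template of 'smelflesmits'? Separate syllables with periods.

Nuclei (vowels): e, e, i → 3 syllables.
Between /e/ (V1) and /e/ (V2): /lfl/; trying suffixes from longest down, /l/ is the first permitted one, so coda /lf/ | onset /l/.
Between /e/ (V2) and /i/ (V3): /sm/ — entire cluster is a permitted onset → onset /sm/, coda ∅.
So the parse is smelf.le.smits.
Mapping each syllable to C/V: /smelf/ → CCVCC, /le/ → CV, /smits/ → CCVCC.

CCVCC.CV.CCVCC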